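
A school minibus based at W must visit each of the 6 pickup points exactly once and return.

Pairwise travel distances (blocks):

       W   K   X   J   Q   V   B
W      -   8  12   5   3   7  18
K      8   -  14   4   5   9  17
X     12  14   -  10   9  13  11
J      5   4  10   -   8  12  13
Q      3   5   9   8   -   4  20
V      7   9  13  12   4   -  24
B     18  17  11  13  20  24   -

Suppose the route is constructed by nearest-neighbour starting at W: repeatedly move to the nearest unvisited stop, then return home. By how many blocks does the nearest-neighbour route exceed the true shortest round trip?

From W: Q=3, J=5, V=7, K=8, X=12, B=18 → choose Q (3).
From Q: V=4, K=5, J=8, X=9, B=20 → choose V (4).
From V: K=9, J=12, X=13, B=24 → choose K (9).
From K: J=4, X=14, B=17 → choose J (4).
From J: X=10, B=13 → choose X (10).
From X: B=11 → choose B (11).
NN route W → Q → V → K → J → X → B → W costs 59.
Optimal: W → K → J → B → X → Q → V → W costs 56 (by enumerating all 360 distinct tours).
Excess = 59 − 56 = 3.

3 blocks longer than the optimal tour.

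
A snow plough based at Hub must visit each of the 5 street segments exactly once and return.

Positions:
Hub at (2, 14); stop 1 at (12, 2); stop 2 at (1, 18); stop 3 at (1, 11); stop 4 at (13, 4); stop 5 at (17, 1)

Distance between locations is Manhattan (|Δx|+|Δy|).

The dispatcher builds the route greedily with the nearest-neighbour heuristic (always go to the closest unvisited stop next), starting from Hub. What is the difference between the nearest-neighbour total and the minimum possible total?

The nearest-neighbour route is 8 longer than optimal.

Hub: stop 3=4, stop 2=5, stop 4=21, stop 1=22, stop 5=28 ⇒ stop 3
stop 3: stop 2=7, stop 4=19, stop 1=20, stop 5=26 ⇒ stop 2
stop 2: stop 4=26, stop 1=27, stop 5=33 ⇒ stop 4
stop 4: stop 1=3, stop 5=7 ⇒ stop 1
stop 1: stop 5=6 ⇒ stop 5
NN route Hub → stop 3 → stop 2 → stop 4 → stop 1 → stop 5 → Hub costs 74.
Optimal: Hub → stop 1 → stop 5 → stop 4 → stop 3 → stop 2 → Hub costs 66 (by enumerating all 60 distinct tours).
Excess = 74 − 66 = 8.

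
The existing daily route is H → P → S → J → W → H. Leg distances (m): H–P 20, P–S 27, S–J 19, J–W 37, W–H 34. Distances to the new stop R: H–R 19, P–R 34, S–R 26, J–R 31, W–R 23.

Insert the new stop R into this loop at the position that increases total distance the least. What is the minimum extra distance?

Insertion cost between consecutive stops i–j is d(i,R) + d(R,j) − d(i,j):
  between H and P: 19 + 34 − 20 = 33
  between P and S: 34 + 26 − 27 = 33
  between S and J: 26 + 31 − 19 = 38
  between J and W: 31 + 23 − 37 = 17
  between W and H: 23 + 19 − 34 = 8
Cheapest insertion is between W and H, adding 8.
New total = 137 + 8 = 145.

+8 m — insert R between W and H.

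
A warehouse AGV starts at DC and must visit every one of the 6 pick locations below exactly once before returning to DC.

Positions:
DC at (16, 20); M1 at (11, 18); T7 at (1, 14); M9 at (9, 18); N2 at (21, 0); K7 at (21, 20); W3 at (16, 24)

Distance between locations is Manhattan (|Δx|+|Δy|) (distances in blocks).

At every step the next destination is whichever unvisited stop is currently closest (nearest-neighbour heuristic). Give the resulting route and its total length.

Nearest-neighbour total = 98 blocks; route DC → W3 → K7 → M1 → M9 → T7 → N2 → DC.

At DC the remaining stops are W3 4, K7 5, M1 7, M9 9, T7 21, N2 25; go to W3.
At W3 the remaining stops are K7 9, M1 11, M9 13, T7 25, N2 29; go to K7.
At K7 the remaining stops are M1 12, M9 14, N2 20, T7 26; go to M1.
At M1 the remaining stops are M9 2, T7 14, N2 28; go to M9.
At M9 the remaining stops are T7 12, N2 30; go to T7.
At T7 the remaining stops are N2 34; go to N2.
Return N2→DC: 25.
Total = 4 + 9 + 12 + 2 + 12 + 34 + 25 = 98.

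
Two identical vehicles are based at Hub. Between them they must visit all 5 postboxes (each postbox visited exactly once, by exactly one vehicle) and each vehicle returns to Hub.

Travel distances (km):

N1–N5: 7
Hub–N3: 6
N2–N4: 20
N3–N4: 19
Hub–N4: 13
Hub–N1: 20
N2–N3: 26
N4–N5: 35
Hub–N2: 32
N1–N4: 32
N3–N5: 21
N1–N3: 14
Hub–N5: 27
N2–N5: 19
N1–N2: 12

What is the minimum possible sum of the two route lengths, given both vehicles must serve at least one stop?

91 km — the smallest possible combined total.

Try each way of splitting the stops between the two vehicles (each non-empty) and, for each split, find the best tour for each vehicle:
  {N1} + {N2, N3, N4, N5}: 40 + 79 = 119
  {N2} + {N1, N3, N4, N5}: 64 + 75 = 139
  {N1, N2} + {N3, N4, N5}: 64 + 75 = 139
  {N3} + {N1, N2, N4, N5}: 12 + 79 = 91
  {N1, N3} + {N2, N4, N5}: 40 + 79 = 119
  {N2, N3} + {N1, N4, N5}: 64 + 75 = 139
  … (15 splits in total)
Best: vehicle 1 Hub → N3 → Hub = 12; vehicle 2 Hub → N1 → N5 → N2 → N4 → Hub = 79; combined 91.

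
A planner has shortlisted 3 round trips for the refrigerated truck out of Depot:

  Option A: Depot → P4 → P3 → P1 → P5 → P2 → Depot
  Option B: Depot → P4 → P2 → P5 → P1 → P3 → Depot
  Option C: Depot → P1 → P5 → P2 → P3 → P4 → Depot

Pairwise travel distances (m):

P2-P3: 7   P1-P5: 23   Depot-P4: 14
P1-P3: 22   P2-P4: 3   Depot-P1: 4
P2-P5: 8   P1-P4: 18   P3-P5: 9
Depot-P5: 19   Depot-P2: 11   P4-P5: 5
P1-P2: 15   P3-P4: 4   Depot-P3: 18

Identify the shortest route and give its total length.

Option A: 14 + 4 + 22 + 23 + 8 + 11 = 82
Option B: 14 + 3 + 8 + 23 + 22 + 18 = 88
Option C: 4 + 23 + 8 + 7 + 4 + 14 = 60

60 m — Option C is the shortest.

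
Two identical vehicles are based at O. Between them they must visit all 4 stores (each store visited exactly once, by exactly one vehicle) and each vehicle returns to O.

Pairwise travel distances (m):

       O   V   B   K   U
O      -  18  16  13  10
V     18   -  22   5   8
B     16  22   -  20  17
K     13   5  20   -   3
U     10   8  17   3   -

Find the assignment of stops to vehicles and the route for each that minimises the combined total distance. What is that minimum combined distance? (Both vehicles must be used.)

Try each way of splitting the stops between the two vehicles (each non-empty) and, for each split, find the best tour for each vehicle:
  {V} + {B, K, U}: 36 + 49 = 85
  {B} + {V, K, U}: 32 + 36 = 68
  {V, B} + {K, U}: 56 + 26 = 82
  {K} + {V, B, U}: 26 + 56 = 82
  {V, K} + {B, U}: 36 + 43 = 79
  {B, K} + {V, U}: 49 + 36 = 85
  … (7 splits in total)
Best: vehicle 1 O → B → O = 32; vehicle 2 O → V → K → U → O = 36; combined 68.

68 m — the smallest possible combined total.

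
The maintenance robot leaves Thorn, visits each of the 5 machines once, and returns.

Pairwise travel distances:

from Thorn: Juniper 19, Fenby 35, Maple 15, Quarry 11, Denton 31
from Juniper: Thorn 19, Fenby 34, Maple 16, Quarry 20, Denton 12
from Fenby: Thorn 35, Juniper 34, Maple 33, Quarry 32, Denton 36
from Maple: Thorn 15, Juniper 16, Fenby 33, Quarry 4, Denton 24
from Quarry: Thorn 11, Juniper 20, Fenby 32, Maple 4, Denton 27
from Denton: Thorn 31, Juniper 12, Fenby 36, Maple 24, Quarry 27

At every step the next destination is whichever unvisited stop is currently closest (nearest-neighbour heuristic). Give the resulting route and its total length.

Thorn → [Quarry:11 / Maple:15 / Juniper:19 / Denton:31 / Fenby:35] → Quarry (11)
Quarry → [Maple:4 / Juniper:20 / Denton:27 / Fenby:32] → Maple (4)
Maple → [Juniper:16 / Denton:24 / Fenby:33] → Juniper (16)
Juniper → [Denton:12 / Fenby:34] → Denton (12)
Denton → [Fenby:36] → Fenby (36)
Return Fenby→Thorn: 35.
Total = 11 + 4 + 16 + 12 + 36 + 35 = 114.

Total distance 114 via the nearest-neighbour route Thorn → Quarry → Maple → Juniper → Denton → Fenby → Thorn.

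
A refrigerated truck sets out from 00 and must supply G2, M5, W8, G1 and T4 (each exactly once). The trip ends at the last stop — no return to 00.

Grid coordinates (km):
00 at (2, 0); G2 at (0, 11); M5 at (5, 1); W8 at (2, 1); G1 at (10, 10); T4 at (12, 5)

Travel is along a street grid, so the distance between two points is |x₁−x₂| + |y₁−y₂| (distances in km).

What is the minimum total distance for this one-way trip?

33 km — the minimum one-way total.

There are 5! = 120 possible orderings.
00 - G2 - M5 - W8 - G1 - T4: 13+15+3+17+7 = 55
00 - G2 - M5 - W8 - T4 - G1: 13+15+3+14+7 = 52
00 - G2 - M5 - G1 - W8 - T4: 13+15+14+17+14 = 73
00 - G2 - M5 - G1 - T4 - W8: 13+15+14+7+14 = 63
00 - G2 - M5 - T4 - W8 - G1: 13+15+11+14+17 = 70
00 - G2 - M5 - T4 - G1 - W8: 13+15+11+7+17 = 63
00 - G2 - W8 - M5 - G1 - T4: 13+12+3+14+7 = 49
00 - G2 - W8 - M5 - T4 - G1: 13+12+3+11+7 = 46
00 - G2 - W8 - G1 - M5 - T4: 13+12+17+14+11 = 67
00 - G2 - W8 - G1 - T4 - M5: 13+12+17+7+11 = 60
00 - G2 - W8 - T4 - M5 - G1: 13+12+14+11+14 = 64
00 - G2 - W8 - T4 - G1 - M5: 13+12+14+7+14 = 60
00 - G2 - G1 - M5 - W8 - T4: 13+11+14+3+14 = 55
00 - G2 - G1 - M5 - T4 - W8: 13+11+14+11+14 = 63
… (106 more)
00 - W8 - M5 - T4 - G1 - G2: 1+3+11+7+11 = 33  ← best
The minimum is 33.
One shortest path: 00 → W8 → M5 → T4 → G1 → G2.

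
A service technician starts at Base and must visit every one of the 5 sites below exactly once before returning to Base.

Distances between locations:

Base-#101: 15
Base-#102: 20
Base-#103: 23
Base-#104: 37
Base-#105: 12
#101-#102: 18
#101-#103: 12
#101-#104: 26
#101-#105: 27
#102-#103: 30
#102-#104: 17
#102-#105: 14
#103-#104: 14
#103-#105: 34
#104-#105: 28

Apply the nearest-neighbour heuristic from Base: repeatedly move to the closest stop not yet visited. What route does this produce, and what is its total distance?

Base → [#105:12 / #101:15 / #102:20 / #103:23 / #104:37] → #105 (12)
#105 → [#102:14 / #101:27 / #104:28 / #103:34] → #102 (14)
#102 → [#104:17 / #101:18 / #103:30] → #104 (17)
#104 → [#103:14 / #101:26] → #103 (14)
#103 → [#101:12] → #101 (12)
Return #101→Base: 15.
Total = 12 + 14 + 17 + 14 + 12 + 15 = 84.

84 along Base → #105 → #102 → #104 → #103 → #101 → Base.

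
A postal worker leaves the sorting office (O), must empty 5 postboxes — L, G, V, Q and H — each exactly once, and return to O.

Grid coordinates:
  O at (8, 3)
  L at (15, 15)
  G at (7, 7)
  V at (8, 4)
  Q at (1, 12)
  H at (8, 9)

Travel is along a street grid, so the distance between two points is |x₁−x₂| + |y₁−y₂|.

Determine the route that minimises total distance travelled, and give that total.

52 — the shortest possible round trip.

With 5 stops there are 5!/2 = 60 distinct round trips (a route and its reverse cost the same).
O - L - G - V - Q - H - O: 19+16+4+15+10+6 = 70
O - L - G - V - H - Q - O: 19+16+4+5+10+16 = 70
O - L - G - Q - V - H - O: 19+16+11+15+5+6 = 72
O - L - G - Q - H - V - O: 19+16+11+10+5+1 = 62
O - L - G - H - V - Q - O: 19+16+3+5+15+16 = 74
O - L - G - H - Q - V - O: 19+16+3+10+15+1 = 64
O - L - V - G - Q - H - O: 19+18+4+11+10+6 = 68
O - L - V - G - H - Q - O: 19+18+4+3+10+16 = 70
O - L - V - Q - G - H - O: 19+18+15+11+3+6 = 72
O - L - V - Q - H - G - O: 19+18+15+10+3+5 = 70
O - L - V - H - G - Q - O: 19+18+5+3+11+16 = 72
O - L - V - H - Q - G - O: 19+18+5+10+11+5 = 68
O - L - Q - G - V - H - O: 19+17+11+4+5+6 = 62
O - L - Q - G - H - V - O: 19+17+11+3+5+1 = 56
… (46 more)
O - G - Q - L - H - V - O: 5+11+17+13+5+1 = 52  ← best
The minimum is 52.
One optimal route: O → G → Q → L → H → V → O (or its reverse).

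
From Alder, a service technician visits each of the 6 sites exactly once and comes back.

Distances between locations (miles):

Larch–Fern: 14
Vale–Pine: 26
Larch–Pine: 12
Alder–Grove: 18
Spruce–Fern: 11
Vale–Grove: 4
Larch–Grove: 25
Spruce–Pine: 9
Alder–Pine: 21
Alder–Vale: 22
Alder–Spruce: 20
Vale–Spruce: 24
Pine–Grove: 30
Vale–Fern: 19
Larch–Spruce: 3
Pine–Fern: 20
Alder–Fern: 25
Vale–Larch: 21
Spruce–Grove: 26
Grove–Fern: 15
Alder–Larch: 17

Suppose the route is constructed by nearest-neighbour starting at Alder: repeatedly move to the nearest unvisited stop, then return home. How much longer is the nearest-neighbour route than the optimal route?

Alder: Larch=17, Grove=18, Spruce=20, Pine=21, Vale=22, Fern=25 ⇒ Larch
Larch: Spruce=3, Pine=12, Fern=14, Vale=21, Grove=25 ⇒ Spruce
Spruce: Pine=9, Fern=11, Vale=24, Grove=26 ⇒ Pine
Pine: Fern=20, Vale=26, Grove=30 ⇒ Fern
Fern: Grove=15, Vale=19 ⇒ Grove
Grove: Vale=4 ⇒ Vale
NN route Alder → Larch → Spruce → Pine → Fern → Grove → Vale → Alder costs 90.
Optimal: Alder → Vale → Grove → Fern → Larch → Spruce → Pine → Alder costs 88 (by enumerating all 360 distinct tours).
Excess = 90 − 88 = 2.

Excess over optimum: 2 miles.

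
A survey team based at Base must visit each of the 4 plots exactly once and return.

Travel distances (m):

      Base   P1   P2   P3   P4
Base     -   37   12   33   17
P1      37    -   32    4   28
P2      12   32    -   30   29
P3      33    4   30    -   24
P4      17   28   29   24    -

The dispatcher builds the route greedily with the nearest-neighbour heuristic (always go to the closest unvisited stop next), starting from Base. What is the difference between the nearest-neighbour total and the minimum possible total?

From Base: P2=12, P4=17, P3=33, P1=37 → choose P2 (12).
From P2: P4=29, P3=30, P1=32 → choose P4 (29).
From P4: P3=24, P1=28 → choose P3 (24).
From P3: P1=4 → choose P1 (4).
NN route Base → P2 → P4 → P3 → P1 → Base costs 106.
Optimal: Base → P2 → P1 → P3 → P4 → Base costs 89 (by enumerating all 12 distinct tours).
Excess = 106 − 89 = 17.

17 m longer than the optimal tour.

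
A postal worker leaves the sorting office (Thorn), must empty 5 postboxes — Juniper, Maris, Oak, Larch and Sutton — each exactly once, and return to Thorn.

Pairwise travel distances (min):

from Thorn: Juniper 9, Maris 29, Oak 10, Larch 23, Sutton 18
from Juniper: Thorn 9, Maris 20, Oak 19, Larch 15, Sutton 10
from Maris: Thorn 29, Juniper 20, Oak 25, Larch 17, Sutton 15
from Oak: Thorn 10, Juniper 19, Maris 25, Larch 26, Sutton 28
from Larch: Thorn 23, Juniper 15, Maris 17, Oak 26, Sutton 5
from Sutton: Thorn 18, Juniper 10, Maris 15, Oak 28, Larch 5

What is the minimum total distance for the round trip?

Thorn→Juniper→Maris→Oak→Larch→Sutton→Thorn: 9+20+25+26+5+18 = 103
Thorn→Juniper→Maris→Oak→Sutton→Larch→Thorn: 9+20+25+28+5+23 = 110
Thorn→Juniper→Maris→Larch→Oak→Sutton→Thorn: 9+20+17+26+28+18 = 118
Thorn→Juniper→Maris→Larch→Sutton→Oak→Thorn: 9+20+17+5+28+10 = 89
Thorn→Juniper→Maris→Sutton→Oak→Larch→Thorn: 9+20+15+28+26+23 = 121
Thorn→Juniper→Maris→Sutton→Larch→Oak→Thorn: 9+20+15+5+26+10 = 85
Thorn→Juniper→Oak→Maris→Larch→Sutton→Thorn: 9+19+25+17+5+18 = 93
Thorn→Juniper→Oak→Maris→Sutton→Larch→Thorn: 9+19+25+15+5+23 = 96
Thorn→Juniper→Oak→Larch→Maris→Sutton→Thorn: 9+19+26+17+15+18 = 104
Thorn→Juniper→Oak→Larch→Sutton→Maris→Thorn: 9+19+26+5+15+29 = 103
Thorn→Juniper→Oak→Sutton→Maris→Larch→Thorn: 9+19+28+15+17+23 = 111
Thorn→Juniper→Oak→Sutton→Larch→Maris→Thorn: 9+19+28+5+17+29 = 107
Thorn→Juniper→Larch→Maris→Oak→Sutton→Thorn: 9+15+17+25+28+18 = 112
Thorn→Juniper→Larch→Maris→Sutton→Oak→Thorn: 9+15+17+15+28+10 = 94
… (46 more)
Thorn→Juniper→Sutton→Larch→Maris→Oak→Thorn: 9+10+5+17+25+10 = 76  ← best
The minimum is 76.
One optimal route: Thorn → Juniper → Sutton → Larch → Maris → Oak → Thorn (or its reverse).

Minimum total distance: 76 min.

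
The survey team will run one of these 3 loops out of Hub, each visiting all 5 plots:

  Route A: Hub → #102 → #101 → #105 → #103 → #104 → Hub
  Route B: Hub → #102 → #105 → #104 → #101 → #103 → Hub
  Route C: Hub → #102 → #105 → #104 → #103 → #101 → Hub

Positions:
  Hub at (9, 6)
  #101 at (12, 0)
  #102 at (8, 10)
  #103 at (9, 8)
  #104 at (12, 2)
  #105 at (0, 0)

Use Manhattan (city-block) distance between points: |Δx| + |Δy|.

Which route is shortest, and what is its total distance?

Route A: 5 + 14 + 12 + 17 + 9 + 7 = 64
Route B: 5 + 18 + 14 + 2 + 11 + 2 = 52
Route C: 5 + 18 + 14 + 9 + 11 + 9 = 66

52 — Route B is the shortest.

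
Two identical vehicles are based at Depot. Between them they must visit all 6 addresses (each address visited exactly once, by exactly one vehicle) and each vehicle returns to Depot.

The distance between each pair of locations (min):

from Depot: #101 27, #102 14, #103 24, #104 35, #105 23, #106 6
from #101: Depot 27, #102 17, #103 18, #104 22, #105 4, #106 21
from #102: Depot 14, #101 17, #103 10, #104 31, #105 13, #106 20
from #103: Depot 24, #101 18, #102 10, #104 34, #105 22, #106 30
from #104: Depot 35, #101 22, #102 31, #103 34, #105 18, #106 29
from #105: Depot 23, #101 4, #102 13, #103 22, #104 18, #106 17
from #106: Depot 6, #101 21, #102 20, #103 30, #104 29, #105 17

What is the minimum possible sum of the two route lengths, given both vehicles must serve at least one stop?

Minimum combined distance: 111 min.

Check every non-empty split of the stops between the two vehicles; for each half take its own optimal tour:
  {#101} + {#102, #103, #104, #105, #106}: 54 + 99 = 153
  {#102} + {#101, #103, #104, #105, #106}: 28 + 99 = 127
  {#101, #102} + {#103, #104, #105, #106}: 58 + 99 = 157
  {#103} + {#101, #102, #104, #105, #106}: 48 + 88 = 136
  {#101, #103} + {#102, #104, #105, #106}: 69 + 80 = 149
  {#102, #103} + {#101, #104, #105, #106}: 48 + 84 = 132
  … (31 splits in total)
  {#101, #102, #103, #104, #105} + {#106}: 99 + 12 = 111  ← best
Best: vehicle 1 Depot → #102 → #103 → #101 → #105 → #104 → Depot = 99; vehicle 2 Depot → #106 → Depot = 12; combined 111.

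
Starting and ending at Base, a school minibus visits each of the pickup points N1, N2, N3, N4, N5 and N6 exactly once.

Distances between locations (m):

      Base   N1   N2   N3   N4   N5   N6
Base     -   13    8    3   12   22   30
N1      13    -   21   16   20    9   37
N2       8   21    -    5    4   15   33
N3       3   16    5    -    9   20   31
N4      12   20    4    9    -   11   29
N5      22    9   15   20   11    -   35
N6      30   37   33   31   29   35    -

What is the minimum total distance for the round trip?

There are 360 distinct closed tours to check (reversals are equivalent).
Base-N1-N2-N3-N4-N5-N6-Base: 13+21+5+9+11+35+30 = 124
Base-N1-N2-N3-N4-N6-N5-Base: 13+21+5+9+29+35+22 = 134
Base-N1-N2-N3-N5-N4-N6-Base: 13+21+5+20+11+29+30 = 129
Base-N1-N2-N3-N5-N6-N4-Base: 13+21+5+20+35+29+12 = 135
Base-N1-N2-N3-N6-N4-N5-Base: 13+21+5+31+29+11+22 = 132
Base-N1-N2-N3-N6-N5-N4-Base: 13+21+5+31+35+11+12 = 128
Base-N1-N2-N4-N3-N5-N6-Base: 13+21+4+9+20+35+30 = 132
Base-N1-N2-N4-N3-N6-N5-Base: 13+21+4+9+31+35+22 = 135
… (352 more)
Base-N1-N5-N6-N4-N2-N3-Base: 13+9+35+29+4+5+3 = 98  ← best
The minimum is 98.
One optimal route: Base → N1 → N5 → N6 → N4 → N2 → N3 → Base (or its reverse).

Minimum total distance: 98 m.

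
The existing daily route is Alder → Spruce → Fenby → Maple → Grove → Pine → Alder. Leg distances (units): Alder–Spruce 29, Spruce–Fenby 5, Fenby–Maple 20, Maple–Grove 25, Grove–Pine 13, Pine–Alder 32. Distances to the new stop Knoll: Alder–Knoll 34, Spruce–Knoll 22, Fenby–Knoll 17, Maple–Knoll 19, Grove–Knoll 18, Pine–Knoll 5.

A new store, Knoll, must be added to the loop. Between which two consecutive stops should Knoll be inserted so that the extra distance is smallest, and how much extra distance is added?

Insertion cost between consecutive stops i–j is d(i,Knoll) + d(Knoll,j) − d(i,j):
  between Alder and Spruce: 34 + 22 − 29 = 27
  between Spruce and Fenby: 22 + 17 − 5 = 34
  between Fenby and Maple: 17 + 19 − 20 = 16
  between Maple and Grove: 19 + 18 − 25 = 12
  between Grove and Pine: 18 + 5 − 13 = 10
  between Pine and Alder: 5 + 34 − 32 = 7
Cheapest insertion is between Pine and Alder, adding 7.
New total = 124 + 7 = 131.

+7 — insert Knoll between Pine and Alder.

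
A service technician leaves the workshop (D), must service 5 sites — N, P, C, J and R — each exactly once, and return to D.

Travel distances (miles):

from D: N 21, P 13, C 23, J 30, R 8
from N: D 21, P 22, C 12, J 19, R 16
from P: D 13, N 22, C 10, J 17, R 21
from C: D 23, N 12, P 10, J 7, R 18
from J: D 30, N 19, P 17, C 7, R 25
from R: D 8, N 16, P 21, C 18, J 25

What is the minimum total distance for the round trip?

73 miles — the shortest possible round trip.

D→N→P→C→J→R→D: 21+22+10+7+25+8 = 93
D→N→P→C→R→J→D: 21+22+10+18+25+30 = 126
D→N→P→J→C→R→D: 21+22+17+7+18+8 = 93
D→N→P→J→R→C→D: 21+22+17+25+18+23 = 126
D→N→P→R→C→J→D: 21+22+21+18+7+30 = 119
D→N→P→R→J→C→D: 21+22+21+25+7+23 = 119
D→N→C→P→J→R→D: 21+12+10+17+25+8 = 93
D→N→C→P→R→J→D: 21+12+10+21+25+30 = 119
D→N→C→J→P→R→D: 21+12+7+17+21+8 = 86
D→N→C→J→R→P→D: 21+12+7+25+21+13 = 99
D→N→C→R→P→J→D: 21+12+18+21+17+30 = 119
D→N→C→R→J→P→D: 21+12+18+25+17+13 = 106
D→N→J→P→C→R→D: 21+19+17+10+18+8 = 93
D→N→J→P→R→C→D: 21+19+17+21+18+23 = 119
… (46 more)
D→P→C→J→N→R→D: 13+10+7+19+16+8 = 73  ← best
The minimum is 73.
One optimal route: D → P → C → J → N → R → D (or its reverse).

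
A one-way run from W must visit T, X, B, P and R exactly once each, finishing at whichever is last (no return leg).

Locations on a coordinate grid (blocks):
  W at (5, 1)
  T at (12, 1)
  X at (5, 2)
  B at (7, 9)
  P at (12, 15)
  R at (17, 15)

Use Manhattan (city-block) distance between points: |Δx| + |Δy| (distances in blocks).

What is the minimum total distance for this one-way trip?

There are 5! = 120 possible orderings.
W → T → X → B → P → R: 7+8+9+11+5 = 40
W → T → X → B → R → P: 7+8+9+16+5 = 45
W → T → X → P → B → R: 7+8+20+11+16 = 62
W → T → X → P → R → B: 7+8+20+5+16 = 56
W → T → X → R → B → P: 7+8+25+16+11 = 67
W → T → X → R → P → B: 7+8+25+5+11 = 56
W → T → B → X → P → R: 7+13+9+20+5 = 54
W → T → B → X → R → P: 7+13+9+25+5 = 59
W → T → B → P → X → R: 7+13+11+20+25 = 76
W → T → B → P → R → X: 7+13+11+5+25 = 61
W → T → B → R → X → P: 7+13+16+25+20 = 81
W → T → B → R → P → X: 7+13+16+5+20 = 61
W → T → P → X → B → R: 7+14+20+9+16 = 66
W → T → P → X → R → B: 7+14+20+25+16 = 82
… (106 more)
W → X → T → B → P → R: 1+8+13+11+5 = 38  ← best
The minimum is 38.
One shortest path: W → X → T → B → P → R.

Minimum one-way distance = 38 blocks.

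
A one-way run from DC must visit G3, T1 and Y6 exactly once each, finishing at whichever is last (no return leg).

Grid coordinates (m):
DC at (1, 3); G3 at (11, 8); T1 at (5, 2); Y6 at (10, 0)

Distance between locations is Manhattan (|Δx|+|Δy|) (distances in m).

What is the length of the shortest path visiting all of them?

There are 3! = 6 possible orderings.
DC → G3 → T1 → Y6: 15+12+7 = 34
DC → G3 → Y6 → T1: 15+9+7 = 31
DC → T1 → G3 → Y6: 5+12+9 = 26
DC → T1 → Y6 → G3: 5+7+9 = 21
DC → Y6 → G3 → T1: 12+9+12 = 33
DC → Y6 → T1 → G3: 12+7+12 = 31
The minimum is 21.
One shortest path: DC → T1 → Y6 → G3.

Minimum one-way distance = 21 m.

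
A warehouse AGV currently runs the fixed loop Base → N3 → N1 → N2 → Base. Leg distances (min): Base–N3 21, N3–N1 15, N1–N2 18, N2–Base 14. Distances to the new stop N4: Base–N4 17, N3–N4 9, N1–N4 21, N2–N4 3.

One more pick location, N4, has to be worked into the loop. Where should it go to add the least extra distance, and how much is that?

Adding 5 min by placing N4 on the Base–N3 leg.

Insertion cost between consecutive stops i–j is d(i,N4) + d(N4,j) − d(i,j):
  between Base and N3: 17 + 9 − 21 = 5
  between N3 and N1: 9 + 21 − 15 = 15
  between N1 and N2: 21 + 3 − 18 = 6
  between N2 and Base: 3 + 17 − 14 = 6
Cheapest insertion is between Base and N3, adding 5.
New total = 68 + 5 = 73.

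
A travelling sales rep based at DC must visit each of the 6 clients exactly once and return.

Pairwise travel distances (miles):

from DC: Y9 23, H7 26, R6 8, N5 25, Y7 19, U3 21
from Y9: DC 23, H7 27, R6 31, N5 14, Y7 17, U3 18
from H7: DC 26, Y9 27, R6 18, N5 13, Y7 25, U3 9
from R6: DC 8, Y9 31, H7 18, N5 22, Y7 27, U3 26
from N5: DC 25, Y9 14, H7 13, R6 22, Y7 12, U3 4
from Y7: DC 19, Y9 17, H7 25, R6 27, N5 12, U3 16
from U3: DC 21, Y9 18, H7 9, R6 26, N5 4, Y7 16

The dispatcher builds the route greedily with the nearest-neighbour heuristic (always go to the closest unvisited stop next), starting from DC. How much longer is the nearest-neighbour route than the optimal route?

DC: R6=8, Y7=19, U3=21, Y9=23, N5=25, H7=26 ⇒ R6
R6: H7=18, N5=22, U3=26, Y7=27, Y9=31 ⇒ H7
H7: U3=9, N5=13, Y7=25, Y9=27 ⇒ U3
U3: N5=4, Y7=16, Y9=18 ⇒ N5
N5: Y7=12, Y9=14 ⇒ Y7
Y7: Y9=17 ⇒ Y9
NN route DC → R6 → H7 → U3 → N5 → Y7 → Y9 → DC costs 91.
Optimal: DC → R6 → H7 → U3 → N5 → Y9 → Y7 → DC costs 89 (by enumerating all 360 distinct tours).
Excess = 91 − 89 = 2.

The nearest-neighbour route is 2 miles longer than optimal.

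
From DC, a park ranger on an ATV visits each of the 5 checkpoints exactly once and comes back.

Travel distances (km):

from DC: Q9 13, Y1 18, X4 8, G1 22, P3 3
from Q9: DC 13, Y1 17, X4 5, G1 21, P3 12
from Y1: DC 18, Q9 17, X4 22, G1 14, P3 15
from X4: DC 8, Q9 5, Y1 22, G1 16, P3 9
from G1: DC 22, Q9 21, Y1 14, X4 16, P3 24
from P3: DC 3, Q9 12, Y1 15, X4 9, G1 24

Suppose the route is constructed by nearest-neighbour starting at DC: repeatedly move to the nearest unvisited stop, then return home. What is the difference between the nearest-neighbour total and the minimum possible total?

DC: P3=3, X4=8, Q9=13, Y1=18, G1=22 ⇒ P3
P3: X4=9, Q9=12, Y1=15, G1=24 ⇒ X4
X4: Q9=5, G1=16, Y1=22 ⇒ Q9
Q9: Y1=17, G1=21 ⇒ Y1
Y1: G1=14 ⇒ G1
NN route DC → P3 → X4 → Q9 → Y1 → G1 → DC costs 70.
Optimal: DC → Q9 → X4 → G1 → Y1 → P3 → DC costs 66 (by enumerating all 60 distinct tours).
Excess = 70 − 66 = 4.

Excess over optimum: 4 km.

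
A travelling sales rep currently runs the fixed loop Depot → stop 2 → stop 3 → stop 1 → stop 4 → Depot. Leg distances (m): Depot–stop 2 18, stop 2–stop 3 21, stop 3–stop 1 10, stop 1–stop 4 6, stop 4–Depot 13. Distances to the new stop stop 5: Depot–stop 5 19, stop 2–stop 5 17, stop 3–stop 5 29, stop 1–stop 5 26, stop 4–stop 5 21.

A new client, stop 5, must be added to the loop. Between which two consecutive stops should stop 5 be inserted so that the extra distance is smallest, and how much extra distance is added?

Insertion cost between consecutive stops i–j is d(i,stop 5) + d(stop 5,j) − d(i,j):
  between Depot and stop 2: 19 + 17 − 18 = 18
  between stop 2 and stop 3: 17 + 29 − 21 = 25
  between stop 3 and stop 1: 29 + 26 − 10 = 45
  between stop 1 and stop 4: 26 + 21 − 6 = 41
  between stop 4 and Depot: 21 + 19 − 13 = 27
Cheapest insertion is between Depot and stop 2, adding 18.
New total = 68 + 18 = 86.

Minimum extra distance: 18 m, inserting stop 5 between Depot and stop 2.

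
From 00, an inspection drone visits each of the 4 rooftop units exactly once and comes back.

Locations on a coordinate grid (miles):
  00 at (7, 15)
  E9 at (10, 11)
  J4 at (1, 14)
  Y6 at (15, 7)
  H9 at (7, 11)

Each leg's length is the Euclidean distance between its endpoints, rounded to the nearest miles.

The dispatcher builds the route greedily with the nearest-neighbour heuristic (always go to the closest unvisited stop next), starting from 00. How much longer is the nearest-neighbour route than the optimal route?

00: H9=4, E9=5, J4=6, Y6=11 ⇒ H9
H9: E9=3, J4=7, Y6=9 ⇒ E9
E9: Y6=6, J4=9 ⇒ Y6
Y6: J4=16 ⇒ J4
NN route 00 → H9 → E9 → Y6 → J4 → 00 costs 35.
Optimal: 00 → E9 → Y6 → H9 → J4 → 00 costs 33 (by enumerating all 12 distinct tours).
Excess = 35 − 33 = 2.

The nearest-neighbour route is 2 miles longer than optimal.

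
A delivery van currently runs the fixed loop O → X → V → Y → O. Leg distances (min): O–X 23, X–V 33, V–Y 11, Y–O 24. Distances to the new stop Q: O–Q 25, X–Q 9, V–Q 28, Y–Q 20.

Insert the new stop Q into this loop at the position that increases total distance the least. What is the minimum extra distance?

Insertion cost between consecutive stops i–j is d(i,Q) + d(Q,j) − d(i,j):
  between O and X: 25 + 9 − 23 = 11
  between X and V: 9 + 28 − 33 = 4
  between V and Y: 28 + 20 − 11 = 37
  between Y and O: 20 + 25 − 24 = 21
Cheapest insertion is between X and V, adding 4.
New total = 91 + 4 = 95.

Adding 4 min by placing Q on the X–V leg.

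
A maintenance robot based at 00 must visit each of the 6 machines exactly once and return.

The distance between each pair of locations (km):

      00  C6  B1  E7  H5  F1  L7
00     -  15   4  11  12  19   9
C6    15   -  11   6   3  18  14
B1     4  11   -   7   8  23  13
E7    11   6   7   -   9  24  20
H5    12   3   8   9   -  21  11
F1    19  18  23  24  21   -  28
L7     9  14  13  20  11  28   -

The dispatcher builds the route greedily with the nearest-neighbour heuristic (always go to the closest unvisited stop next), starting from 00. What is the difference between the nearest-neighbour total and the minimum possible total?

00: B1=4, L7=9, E7=11, H5=12, C6=15, F1=19 ⇒ B1
B1: E7=7, H5=8, C6=11, L7=13, F1=23 ⇒ E7
E7: C6=6, H5=9, L7=20, F1=24 ⇒ C6
C6: H5=3, L7=14, F1=18 ⇒ H5
H5: L7=11, F1=21 ⇒ L7
L7: F1=28 ⇒ F1
NN route 00 → B1 → E7 → C6 → H5 → L7 → F1 → 00 costs 78.
Optimal: 00 → B1 → E7 → C6 → F1 → H5 → L7 → 00 costs 76 (by enumerating all 360 distinct tours).
Excess = 78 − 76 = 2.

The nearest-neighbour route is 2 km longer than optimal.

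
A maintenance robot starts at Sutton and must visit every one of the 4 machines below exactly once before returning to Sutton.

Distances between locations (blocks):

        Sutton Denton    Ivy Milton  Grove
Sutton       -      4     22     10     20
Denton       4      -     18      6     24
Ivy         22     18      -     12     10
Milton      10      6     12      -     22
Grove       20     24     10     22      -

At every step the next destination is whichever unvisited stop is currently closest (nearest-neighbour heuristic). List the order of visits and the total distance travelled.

52 blocks along Sutton → Denton → Milton → Ivy → Grove → Sutton.

From Sutton: distances to unvisited — Denton=4, Milton=10, Grove=20, Ivy=22. Nearest is Denton (4).
From Denton: distances to unvisited — Milton=6, Ivy=18, Grove=24. Nearest is Milton (6).
From Milton: distances to unvisited — Ivy=12, Grove=22. Nearest is Ivy (12).
From Ivy: distances to unvisited — Grove=10. Nearest is Grove (10).
Return Grove→Sutton: 20.
Total = 4 + 6 + 12 + 10 + 20 = 52.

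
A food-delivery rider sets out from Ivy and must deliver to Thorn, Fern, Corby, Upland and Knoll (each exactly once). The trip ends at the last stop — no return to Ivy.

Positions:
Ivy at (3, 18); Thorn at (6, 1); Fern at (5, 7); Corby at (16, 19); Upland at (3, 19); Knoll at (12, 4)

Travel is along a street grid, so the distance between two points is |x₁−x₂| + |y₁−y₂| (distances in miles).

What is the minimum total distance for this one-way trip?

There are 5! = 120 possible orderings.
Ivy→Thorn→Fern→Corby→Upland→Knoll: 20+7+23+13+24 = 87
Ivy→Thorn→Fern→Corby→Knoll→Upland: 20+7+23+19+24 = 93
Ivy→Thorn→Fern→Upland→Corby→Knoll: 20+7+14+13+19 = 73
Ivy→Thorn→Fern→Upland→Knoll→Corby: 20+7+14+24+19 = 84
Ivy→Thorn→Fern→Knoll→Corby→Upland: 20+7+10+19+13 = 69
Ivy→Thorn→Fern→Knoll→Upland→Corby: 20+7+10+24+13 = 74
Ivy→Thorn→Corby→Fern→Upland→Knoll: 20+28+23+14+24 = 109
Ivy→Thorn→Corby→Fern→Knoll→Upland: 20+28+23+10+24 = 105
Ivy→Thorn→Corby→Upland→Fern→Knoll: 20+28+13+14+10 = 85
Ivy→Thorn→Corby→Upland→Knoll→Fern: 20+28+13+24+10 = 95
Ivy→Thorn→Corby→Knoll→Fern→Upland: 20+28+19+10+14 = 91
Ivy→Thorn→Corby→Knoll→Upland→Fern: 20+28+19+24+14 = 105
Ivy→Thorn→Upland→Fern→Corby→Knoll: 20+21+14+23+19 = 97
Ivy→Thorn→Upland→Fern→Knoll→Corby: 20+21+14+10+19 = 84
… (106 more)
Ivy→Upland→Corby→Knoll→Thorn→Fern: 1+13+19+9+7 = 49  ← best
The minimum is 49.
One shortest path: Ivy → Upland → Corby → Knoll → Thorn → Fern.

Minimum one-way distance = 49 miles.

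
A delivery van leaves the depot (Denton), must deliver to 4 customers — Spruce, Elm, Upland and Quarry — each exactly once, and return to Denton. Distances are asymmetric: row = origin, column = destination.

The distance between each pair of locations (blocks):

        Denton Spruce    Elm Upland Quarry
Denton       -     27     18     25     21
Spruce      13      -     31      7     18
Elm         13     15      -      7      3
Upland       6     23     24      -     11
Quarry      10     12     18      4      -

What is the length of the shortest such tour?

Denton → Spruce → Elm → Upland → Quarry → Denton: 27+31+7+11+10 = 86
Denton → Spruce → Elm → Quarry → Upland → Denton: 27+31+3+4+6 = 71
Denton → Spruce → Upland → Elm → Quarry → Denton: 27+7+24+3+10 = 71
Denton → Spruce → Upland → Quarry → Elm → Denton: 27+7+11+18+13 = 76
Denton → Spruce → Quarry → Elm → Upland → Denton: 27+18+18+7+6 = 76
Denton → Spruce → Quarry → Upland → Elm → Denton: 27+18+4+24+13 = 86
Denton → Elm → Spruce → Upland → Quarry → Denton: 18+15+7+11+10 = 61
Denton → Elm → Spruce → Quarry → Upland → Denton: 18+15+18+4+6 = 61
Denton → Elm → Upland → Spruce → Quarry → Denton: 18+7+23+18+10 = 76
Denton → Elm → Upland → Quarry → Spruce → Denton: 18+7+11+12+13 = 61
Denton → Elm → Quarry → Spruce → Upland → Denton: 18+3+12+7+6 = 46
Denton → Elm → Quarry → Upland → Spruce → Denton: 18+3+4+23+13 = 61
Denton → Upland → Spruce → Elm → Quarry → Denton: 25+23+31+3+10 = 92
Denton → Upland → Spruce → Quarry → Elm → Denton: 25+23+18+18+13 = 97
… (10 more)
The minimum is 46.
One optimal route: Denton → Elm → Quarry → Spruce → Upland → Denton.

Minimum total distance: 46 blocks.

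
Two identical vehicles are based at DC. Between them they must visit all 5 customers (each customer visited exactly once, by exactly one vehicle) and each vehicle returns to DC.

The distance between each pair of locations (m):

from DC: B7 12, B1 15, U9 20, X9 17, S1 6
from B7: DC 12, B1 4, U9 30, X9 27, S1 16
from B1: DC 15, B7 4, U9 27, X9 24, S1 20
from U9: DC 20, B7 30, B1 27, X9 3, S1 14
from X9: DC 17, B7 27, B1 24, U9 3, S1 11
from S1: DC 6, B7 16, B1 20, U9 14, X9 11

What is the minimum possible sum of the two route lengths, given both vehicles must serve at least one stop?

Minimum combined distance: 71 m.

There are 2^4 − 1 = 15 ways to divide the 5 stops into two non-empty groups. For each, the best each vehicle can do is its own shortest tour through its group:
  {B7} + {B1, U9, X9, S1}: 24 + 62 = 86
  {B1} + {B7, U9, X9, S1}: 30 + 62 = 92
  {B7, B1} + {U9, X9, S1}: 31 + 40 = 71
  {U9} + {B7, B1, X9, S1}: 40 + 57 = 97
  {B7, U9} + {B1, X9, S1}: 62 + 56 = 118
  {B1, U9} + {B7, X9, S1}: 62 + 56 = 118
  … (15 splits in total)
Best: vehicle 1 DC → B7 → B1 → DC = 31; vehicle 2 DC → U9 → X9 → S1 → DC = 40; combined 71.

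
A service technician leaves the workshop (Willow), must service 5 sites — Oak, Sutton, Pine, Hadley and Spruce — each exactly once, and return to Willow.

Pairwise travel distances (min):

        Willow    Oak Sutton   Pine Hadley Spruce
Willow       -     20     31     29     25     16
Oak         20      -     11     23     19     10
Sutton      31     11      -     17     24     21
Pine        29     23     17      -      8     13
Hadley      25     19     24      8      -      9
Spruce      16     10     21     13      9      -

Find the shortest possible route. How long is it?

Shortest round trip = 81 min.

Willow→Oak→Sutton→Pine→Hadley→Spruce→Willow: 20+11+17+8+9+16 = 81
Willow→Oak→Sutton→Pine→Spruce→Hadley→Willow: 20+11+17+13+9+25 = 95
Willow→Oak→Sutton→Hadley→Pine→Spruce→Willow: 20+11+24+8+13+16 = 92
Willow→Oak→Sutton→Hadley→Spruce→Pine→Willow: 20+11+24+9+13+29 = 106
Willow→Oak→Sutton→Spruce→Pine→Hadley→Willow: 20+11+21+13+8+25 = 98
Willow→Oak→Sutton→Spruce→Hadley→Pine→Willow: 20+11+21+9+8+29 = 98
Willow→Oak→Pine→Sutton→Hadley→Spruce→Willow: 20+23+17+24+9+16 = 109
Willow→Oak→Pine→Sutton→Spruce→Hadley→Willow: 20+23+17+21+9+25 = 115
Willow→Oak→Pine→Hadley→Sutton→Spruce→Willow: 20+23+8+24+21+16 = 112
Willow→Oak→Pine→Hadley→Spruce→Sutton→Willow: 20+23+8+9+21+31 = 112
Willow→Oak→Pine→Spruce→Sutton→Hadley→Willow: 20+23+13+21+24+25 = 126
Willow→Oak→Pine→Spruce→Hadley→Sutton→Willow: 20+23+13+9+24+31 = 120
Willow→Oak→Hadley→Sutton→Pine→Spruce→Willow: 20+19+24+17+13+16 = 109
Willow→Oak→Hadley→Sutton→Spruce→Pine→Willow: 20+19+24+21+13+29 = 126
… (46 more)
The minimum is 81.
One optimal route: Willow → Oak → Sutton → Pine → Hadley → Spruce → Willow (or its reverse).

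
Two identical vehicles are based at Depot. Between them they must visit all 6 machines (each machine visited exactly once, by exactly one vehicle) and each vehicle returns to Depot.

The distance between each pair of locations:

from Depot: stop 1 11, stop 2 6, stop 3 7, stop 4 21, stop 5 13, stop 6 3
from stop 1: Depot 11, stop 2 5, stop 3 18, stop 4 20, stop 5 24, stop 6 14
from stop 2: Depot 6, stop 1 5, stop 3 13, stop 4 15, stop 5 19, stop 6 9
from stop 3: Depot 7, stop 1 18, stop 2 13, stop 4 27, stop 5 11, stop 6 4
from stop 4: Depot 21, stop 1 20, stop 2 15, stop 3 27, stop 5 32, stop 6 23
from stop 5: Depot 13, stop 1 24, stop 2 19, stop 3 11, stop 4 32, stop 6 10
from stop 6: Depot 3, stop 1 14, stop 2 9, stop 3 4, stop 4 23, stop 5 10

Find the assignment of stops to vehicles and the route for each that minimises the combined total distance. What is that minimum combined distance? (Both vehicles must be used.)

Minimum combined distance: 83.

Try each way of splitting the stops between the two vehicles (each non-empty) and, for each split, find the best tour for each vehicle:
  {stop 1} + {stop 2, stop 3, stop 4, stop 5, stop 6}: 22 + 71 = 93
  {stop 2} + {stop 1, stop 3, stop 4, stop 5, stop 6}: 12 + 81 = 93
  {stop 1, stop 2} + {stop 3, stop 4, stop 5, stop 6}: 22 + 71 = 93
  {stop 3} + {stop 1, stop 2, stop 4, stop 5, stop 6}: 14 + 76 = 90
  {stop 1, stop 3} + {stop 2, stop 4, stop 5, stop 6}: 36 + 66 = 102
  {stop 2, stop 3} + {stop 1, stop 4, stop 5, stop 6}: 26 + 76 = 102
  … (31 splits in total)
  {stop 1, stop 2, stop 4} + {stop 3, stop 5, stop 6}: 52 + 31 = 83  ← best
Best: vehicle 1 Depot → stop 1 → stop 2 → stop 4 → Depot = 52; vehicle 2 Depot → stop 3 → stop 5 → stop 6 → Depot = 31; combined 83.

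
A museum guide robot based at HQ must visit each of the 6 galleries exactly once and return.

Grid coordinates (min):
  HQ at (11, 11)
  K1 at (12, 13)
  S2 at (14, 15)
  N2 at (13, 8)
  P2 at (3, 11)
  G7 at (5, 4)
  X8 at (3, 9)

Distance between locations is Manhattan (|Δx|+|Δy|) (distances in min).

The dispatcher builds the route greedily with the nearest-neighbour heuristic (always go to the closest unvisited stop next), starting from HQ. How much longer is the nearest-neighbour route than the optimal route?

HQ: K1=3, N2=5, S2=7, P2=8, X8=10, G7=13 ⇒ K1
K1: S2=4, N2=6, P2=11, X8=13, G7=16 ⇒ S2
S2: N2=8, P2=15, X8=17, G7=20 ⇒ N2
N2: X8=11, G7=12, P2=13 ⇒ X8
X8: P2=2, G7=7 ⇒ P2
P2: G7=9 ⇒ G7
NN route HQ → K1 → S2 → N2 → X8 → P2 → G7 → HQ costs 50.
Optimal: HQ → K1 → S2 → N2 → G7 → X8 → P2 → HQ costs 44 (by enumerating all 360 distinct tours).
Excess = 50 − 44 = 6.

Excess over optimum: 6 min.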